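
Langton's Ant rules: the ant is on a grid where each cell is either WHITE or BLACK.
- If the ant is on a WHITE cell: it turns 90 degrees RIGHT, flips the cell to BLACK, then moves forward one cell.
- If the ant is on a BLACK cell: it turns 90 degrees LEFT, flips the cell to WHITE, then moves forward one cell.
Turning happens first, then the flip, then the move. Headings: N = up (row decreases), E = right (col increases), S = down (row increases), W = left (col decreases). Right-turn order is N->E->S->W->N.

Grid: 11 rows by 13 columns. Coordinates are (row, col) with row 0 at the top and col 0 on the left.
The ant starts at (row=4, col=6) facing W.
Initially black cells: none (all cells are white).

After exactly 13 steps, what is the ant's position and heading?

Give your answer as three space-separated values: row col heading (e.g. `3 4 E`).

Step 1: on WHITE (4,6): turn R to N, flip to black, move to (3,6). |black|=1
Step 2: on WHITE (3,6): turn R to E, flip to black, move to (3,7). |black|=2
Step 3: on WHITE (3,7): turn R to S, flip to black, move to (4,7). |black|=3
Step 4: on WHITE (4,7): turn R to W, flip to black, move to (4,6). |black|=4
Step 5: on BLACK (4,6): turn L to S, flip to white, move to (5,6). |black|=3
Step 6: on WHITE (5,6): turn R to W, flip to black, move to (5,5). |black|=4
Step 7: on WHITE (5,5): turn R to N, flip to black, move to (4,5). |black|=5
Step 8: on WHITE (4,5): turn R to E, flip to black, move to (4,6). |black|=6
Step 9: on WHITE (4,6): turn R to S, flip to black, move to (5,6). |black|=7
Step 10: on BLACK (5,6): turn L to E, flip to white, move to (5,7). |black|=6
Step 11: on WHITE (5,7): turn R to S, flip to black, move to (6,7). |black|=7
Step 12: on WHITE (6,7): turn R to W, flip to black, move to (6,6). |black|=8
Step 13: on WHITE (6,6): turn R to N, flip to black, move to (5,6). |black|=9

Answer: 5 6 N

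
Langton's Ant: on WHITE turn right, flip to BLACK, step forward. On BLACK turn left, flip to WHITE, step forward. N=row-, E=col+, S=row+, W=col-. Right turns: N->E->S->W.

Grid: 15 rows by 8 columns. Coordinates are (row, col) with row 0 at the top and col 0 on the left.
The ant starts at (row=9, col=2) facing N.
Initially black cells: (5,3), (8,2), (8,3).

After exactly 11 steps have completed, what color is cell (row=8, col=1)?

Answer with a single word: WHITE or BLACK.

Answer: BLACK

Derivation:
Step 1: on WHITE (9,2): turn R to E, flip to black, move to (9,3). |black|=4
Step 2: on WHITE (9,3): turn R to S, flip to black, move to (10,3). |black|=5
Step 3: on WHITE (10,3): turn R to W, flip to black, move to (10,2). |black|=6
Step 4: on WHITE (10,2): turn R to N, flip to black, move to (9,2). |black|=7
Step 5: on BLACK (9,2): turn L to W, flip to white, move to (9,1). |black|=6
Step 6: on WHITE (9,1): turn R to N, flip to black, move to (8,1). |black|=7
Step 7: on WHITE (8,1): turn R to E, flip to black, move to (8,2). |black|=8
Step 8: on BLACK (8,2): turn L to N, flip to white, move to (7,2). |black|=7
Step 9: on WHITE (7,2): turn R to E, flip to black, move to (7,3). |black|=8
Step 10: on WHITE (7,3): turn R to S, flip to black, move to (8,3). |black|=9
Step 11: on BLACK (8,3): turn L to E, flip to white, move to (8,4). |black|=8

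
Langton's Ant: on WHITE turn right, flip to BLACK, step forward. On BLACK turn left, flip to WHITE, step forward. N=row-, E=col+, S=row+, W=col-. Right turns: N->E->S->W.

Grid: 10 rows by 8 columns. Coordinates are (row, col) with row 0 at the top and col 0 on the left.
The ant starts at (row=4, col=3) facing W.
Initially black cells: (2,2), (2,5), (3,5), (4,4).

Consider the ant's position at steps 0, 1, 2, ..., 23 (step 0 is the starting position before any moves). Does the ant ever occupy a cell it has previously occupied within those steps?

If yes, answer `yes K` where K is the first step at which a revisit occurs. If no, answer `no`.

Answer: yes 7

Derivation:
Step 1: on WHITE (4,3): turn R to N, flip to black, move to (3,3). |black|=5 — new cell
Step 2: on WHITE (3,3): turn R to E, flip to black, move to (3,4). |black|=6 — new cell
Step 3: on WHITE (3,4): turn R to S, flip to black, move to (4,4). |black|=7 — new cell
Step 4: on BLACK (4,4): turn L to E, flip to white, move to (4,5). |black|=6 — new cell
Step 5: on WHITE (4,5): turn R to S, flip to black, move to (5,5). |black|=7 — new cell
Step 6: on WHITE (5,5): turn R to W, flip to black, move to (5,4). |black|=8 — new cell
Step 7: on WHITE (5,4): turn R to N, flip to black, move to (4,4). |black|=9 — REVISIT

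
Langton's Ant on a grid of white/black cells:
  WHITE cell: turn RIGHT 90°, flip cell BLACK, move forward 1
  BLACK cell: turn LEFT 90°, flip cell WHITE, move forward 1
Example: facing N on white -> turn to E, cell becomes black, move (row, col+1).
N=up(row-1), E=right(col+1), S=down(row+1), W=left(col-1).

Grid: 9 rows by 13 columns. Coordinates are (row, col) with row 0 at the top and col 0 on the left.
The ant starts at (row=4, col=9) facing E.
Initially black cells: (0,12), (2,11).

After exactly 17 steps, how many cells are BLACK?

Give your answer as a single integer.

Step 1: on WHITE (4,9): turn R to S, flip to black, move to (5,9). |black|=3
Step 2: on WHITE (5,9): turn R to W, flip to black, move to (5,8). |black|=4
Step 3: on WHITE (5,8): turn R to N, flip to black, move to (4,8). |black|=5
Step 4: on WHITE (4,8): turn R to E, flip to black, move to (4,9). |black|=6
Step 5: on BLACK (4,9): turn L to N, flip to white, move to (3,9). |black|=5
Step 6: on WHITE (3,9): turn R to E, flip to black, move to (3,10). |black|=6
Step 7: on WHITE (3,10): turn R to S, flip to black, move to (4,10). |black|=7
Step 8: on WHITE (4,10): turn R to W, flip to black, move to (4,9). |black|=8
Step 9: on WHITE (4,9): turn R to N, flip to black, move to (3,9). |black|=9
Step 10: on BLACK (3,9): turn L to W, flip to white, move to (3,8). |black|=8
Step 11: on WHITE (3,8): turn R to N, flip to black, move to (2,8). |black|=9
Step 12: on WHITE (2,8): turn R to E, flip to black, move to (2,9). |black|=10
Step 13: on WHITE (2,9): turn R to S, flip to black, move to (3,9). |black|=11
Step 14: on WHITE (3,9): turn R to W, flip to black, move to (3,8). |black|=12
Step 15: on BLACK (3,8): turn L to S, flip to white, move to (4,8). |black|=11
Step 16: on BLACK (4,8): turn L to E, flip to white, move to (4,9). |black|=10
Step 17: on BLACK (4,9): turn L to N, flip to white, move to (3,9). |black|=9

Answer: 9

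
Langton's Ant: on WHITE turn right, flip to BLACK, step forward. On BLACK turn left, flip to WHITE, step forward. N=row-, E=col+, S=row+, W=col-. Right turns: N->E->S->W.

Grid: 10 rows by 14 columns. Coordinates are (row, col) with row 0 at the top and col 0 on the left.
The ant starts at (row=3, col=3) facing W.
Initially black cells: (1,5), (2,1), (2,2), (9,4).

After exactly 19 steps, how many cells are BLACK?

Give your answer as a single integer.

Answer: 11

Derivation:
Step 1: on WHITE (3,3): turn R to N, flip to black, move to (2,3). |black|=5
Step 2: on WHITE (2,3): turn R to E, flip to black, move to (2,4). |black|=6
Step 3: on WHITE (2,4): turn R to S, flip to black, move to (3,4). |black|=7
Step 4: on WHITE (3,4): turn R to W, flip to black, move to (3,3). |black|=8
Step 5: on BLACK (3,3): turn L to S, flip to white, move to (4,3). |black|=7
Step 6: on WHITE (4,3): turn R to W, flip to black, move to (4,2). |black|=8
Step 7: on WHITE (4,2): turn R to N, flip to black, move to (3,2). |black|=9
Step 8: on WHITE (3,2): turn R to E, flip to black, move to (3,3). |black|=10
Step 9: on WHITE (3,3): turn R to S, flip to black, move to (4,3). |black|=11
Step 10: on BLACK (4,3): turn L to E, flip to white, move to (4,4). |black|=10
Step 11: on WHITE (4,4): turn R to S, flip to black, move to (5,4). |black|=11
Step 12: on WHITE (5,4): turn R to W, flip to black, move to (5,3). |black|=12
Step 13: on WHITE (5,3): turn R to N, flip to black, move to (4,3). |black|=13
Step 14: on WHITE (4,3): turn R to E, flip to black, move to (4,4). |black|=14
Step 15: on BLACK (4,4): turn L to N, flip to white, move to (3,4). |black|=13
Step 16: on BLACK (3,4): turn L to W, flip to white, move to (3,3). |black|=12
Step 17: on BLACK (3,3): turn L to S, flip to white, move to (4,3). |black|=11
Step 18: on BLACK (4,3): turn L to E, flip to white, move to (4,4). |black|=10
Step 19: on WHITE (4,4): turn R to S, flip to black, move to (5,4). |black|=11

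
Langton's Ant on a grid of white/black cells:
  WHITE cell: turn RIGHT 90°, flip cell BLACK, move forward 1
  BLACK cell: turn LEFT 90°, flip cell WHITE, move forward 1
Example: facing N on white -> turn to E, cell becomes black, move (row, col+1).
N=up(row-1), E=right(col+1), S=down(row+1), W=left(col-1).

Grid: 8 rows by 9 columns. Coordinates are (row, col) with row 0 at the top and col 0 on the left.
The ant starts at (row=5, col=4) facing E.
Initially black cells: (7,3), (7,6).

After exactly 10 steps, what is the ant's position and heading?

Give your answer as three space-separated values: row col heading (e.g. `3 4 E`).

Step 1: on WHITE (5,4): turn R to S, flip to black, move to (6,4). |black|=3
Step 2: on WHITE (6,4): turn R to W, flip to black, move to (6,3). |black|=4
Step 3: on WHITE (6,3): turn R to N, flip to black, move to (5,3). |black|=5
Step 4: on WHITE (5,3): turn R to E, flip to black, move to (5,4). |black|=6
Step 5: on BLACK (5,4): turn L to N, flip to white, move to (4,4). |black|=5
Step 6: on WHITE (4,4): turn R to E, flip to black, move to (4,5). |black|=6
Step 7: on WHITE (4,5): turn R to S, flip to black, move to (5,5). |black|=7
Step 8: on WHITE (5,5): turn R to W, flip to black, move to (5,4). |black|=8
Step 9: on WHITE (5,4): turn R to N, flip to black, move to (4,4). |black|=9
Step 10: on BLACK (4,4): turn L to W, flip to white, move to (4,3). |black|=8

Answer: 4 3 W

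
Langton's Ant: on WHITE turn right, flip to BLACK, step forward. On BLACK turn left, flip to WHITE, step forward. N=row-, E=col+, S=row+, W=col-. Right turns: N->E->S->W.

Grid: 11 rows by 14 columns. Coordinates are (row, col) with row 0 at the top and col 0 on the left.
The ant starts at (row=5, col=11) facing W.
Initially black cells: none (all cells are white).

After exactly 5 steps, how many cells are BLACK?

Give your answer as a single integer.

Step 1: on WHITE (5,11): turn R to N, flip to black, move to (4,11). |black|=1
Step 2: on WHITE (4,11): turn R to E, flip to black, move to (4,12). |black|=2
Step 3: on WHITE (4,12): turn R to S, flip to black, move to (5,12). |black|=3
Step 4: on WHITE (5,12): turn R to W, flip to black, move to (5,11). |black|=4
Step 5: on BLACK (5,11): turn L to S, flip to white, move to (6,11). |black|=3

Answer: 3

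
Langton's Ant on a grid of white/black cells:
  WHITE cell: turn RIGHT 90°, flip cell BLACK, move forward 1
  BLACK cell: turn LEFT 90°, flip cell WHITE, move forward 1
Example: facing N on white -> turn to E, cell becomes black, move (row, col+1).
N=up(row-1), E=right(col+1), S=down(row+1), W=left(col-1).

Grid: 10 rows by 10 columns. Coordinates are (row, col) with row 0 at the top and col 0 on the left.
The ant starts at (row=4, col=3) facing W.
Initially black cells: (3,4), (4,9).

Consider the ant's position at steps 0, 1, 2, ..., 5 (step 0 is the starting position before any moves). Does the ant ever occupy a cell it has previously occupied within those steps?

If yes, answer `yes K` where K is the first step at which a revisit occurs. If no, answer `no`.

Step 1: on WHITE (4,3): turn R to N, flip to black, move to (3,3). |black|=3 — new cell
Step 2: on WHITE (3,3): turn R to E, flip to black, move to (3,4). |black|=4 — new cell
Step 3: on BLACK (3,4): turn L to N, flip to white, move to (2,4). |black|=3 — new cell
Step 4: on WHITE (2,4): turn R to E, flip to black, move to (2,5). |black|=4 — new cell
Step 5: on WHITE (2,5): turn R to S, flip to black, move to (3,5). |black|=5 — new cell
No revisit within 5 steps.

Answer: no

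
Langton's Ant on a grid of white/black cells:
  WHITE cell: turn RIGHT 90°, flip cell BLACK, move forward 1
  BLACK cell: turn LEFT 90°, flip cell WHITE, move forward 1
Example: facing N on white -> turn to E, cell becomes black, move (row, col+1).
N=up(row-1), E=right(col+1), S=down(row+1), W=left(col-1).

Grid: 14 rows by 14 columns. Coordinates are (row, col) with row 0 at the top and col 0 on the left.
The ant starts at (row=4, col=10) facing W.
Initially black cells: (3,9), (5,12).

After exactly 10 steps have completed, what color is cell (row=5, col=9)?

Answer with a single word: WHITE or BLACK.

Answer: BLACK

Derivation:
Step 1: on WHITE (4,10): turn R to N, flip to black, move to (3,10). |black|=3
Step 2: on WHITE (3,10): turn R to E, flip to black, move to (3,11). |black|=4
Step 3: on WHITE (3,11): turn R to S, flip to black, move to (4,11). |black|=5
Step 4: on WHITE (4,11): turn R to W, flip to black, move to (4,10). |black|=6
Step 5: on BLACK (4,10): turn L to S, flip to white, move to (5,10). |black|=5
Step 6: on WHITE (5,10): turn R to W, flip to black, move to (5,9). |black|=6
Step 7: on WHITE (5,9): turn R to N, flip to black, move to (4,9). |black|=7
Step 8: on WHITE (4,9): turn R to E, flip to black, move to (4,10). |black|=8
Step 9: on WHITE (4,10): turn R to S, flip to black, move to (5,10). |black|=9
Step 10: on BLACK (5,10): turn L to E, flip to white, move to (5,11). |black|=8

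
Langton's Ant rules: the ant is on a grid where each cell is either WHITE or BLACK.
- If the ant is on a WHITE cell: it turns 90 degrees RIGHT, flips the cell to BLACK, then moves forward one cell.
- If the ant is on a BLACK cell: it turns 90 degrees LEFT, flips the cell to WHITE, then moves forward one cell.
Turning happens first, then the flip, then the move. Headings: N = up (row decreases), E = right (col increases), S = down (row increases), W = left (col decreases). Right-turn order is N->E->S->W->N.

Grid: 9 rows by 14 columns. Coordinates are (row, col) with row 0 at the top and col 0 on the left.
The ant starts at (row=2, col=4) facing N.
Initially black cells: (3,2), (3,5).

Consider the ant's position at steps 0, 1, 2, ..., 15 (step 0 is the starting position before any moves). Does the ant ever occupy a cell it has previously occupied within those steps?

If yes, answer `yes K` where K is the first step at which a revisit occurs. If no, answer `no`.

Answer: yes 6

Derivation:
Step 1: on WHITE (2,4): turn R to E, flip to black, move to (2,5). |black|=3 — new cell
Step 2: on WHITE (2,5): turn R to S, flip to black, move to (3,5). |black|=4 — new cell
Step 3: on BLACK (3,5): turn L to E, flip to white, move to (3,6). |black|=3 — new cell
Step 4: on WHITE (3,6): turn R to S, flip to black, move to (4,6). |black|=4 — new cell
Step 5: on WHITE (4,6): turn R to W, flip to black, move to (4,5). |black|=5 — new cell
Step 6: on WHITE (4,5): turn R to N, flip to black, move to (3,5). |black|=6 — REVISIT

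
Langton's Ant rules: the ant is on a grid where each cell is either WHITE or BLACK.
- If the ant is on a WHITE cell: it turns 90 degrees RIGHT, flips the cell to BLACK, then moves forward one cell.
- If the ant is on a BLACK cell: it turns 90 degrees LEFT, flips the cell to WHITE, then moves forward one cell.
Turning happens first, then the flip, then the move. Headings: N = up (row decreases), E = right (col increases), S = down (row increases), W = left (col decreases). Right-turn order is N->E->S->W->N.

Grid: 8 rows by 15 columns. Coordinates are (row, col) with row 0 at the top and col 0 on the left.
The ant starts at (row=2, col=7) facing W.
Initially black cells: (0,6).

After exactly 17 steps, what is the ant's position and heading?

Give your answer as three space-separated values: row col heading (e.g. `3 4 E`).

Step 1: on WHITE (2,7): turn R to N, flip to black, move to (1,7). |black|=2
Step 2: on WHITE (1,7): turn R to E, flip to black, move to (1,8). |black|=3
Step 3: on WHITE (1,8): turn R to S, flip to black, move to (2,8). |black|=4
Step 4: on WHITE (2,8): turn R to W, flip to black, move to (2,7). |black|=5
Step 5: on BLACK (2,7): turn L to S, flip to white, move to (3,7). |black|=4
Step 6: on WHITE (3,7): turn R to W, flip to black, move to (3,6). |black|=5
Step 7: on WHITE (3,6): turn R to N, flip to black, move to (2,6). |black|=6
Step 8: on WHITE (2,6): turn R to E, flip to black, move to (2,7). |black|=7
Step 9: on WHITE (2,7): turn R to S, flip to black, move to (3,7). |black|=8
Step 10: on BLACK (3,7): turn L to E, flip to white, move to (3,8). |black|=7
Step 11: on WHITE (3,8): turn R to S, flip to black, move to (4,8). |black|=8
Step 12: on WHITE (4,8): turn R to W, flip to black, move to (4,7). |black|=9
Step 13: on WHITE (4,7): turn R to N, flip to black, move to (3,7). |black|=10
Step 14: on WHITE (3,7): turn R to E, flip to black, move to (3,8). |black|=11
Step 15: on BLACK (3,8): turn L to N, flip to white, move to (2,8). |black|=10
Step 16: on BLACK (2,8): turn L to W, flip to white, move to (2,7). |black|=9
Step 17: on BLACK (2,7): turn L to S, flip to white, move to (3,7). |black|=8

Answer: 3 7 S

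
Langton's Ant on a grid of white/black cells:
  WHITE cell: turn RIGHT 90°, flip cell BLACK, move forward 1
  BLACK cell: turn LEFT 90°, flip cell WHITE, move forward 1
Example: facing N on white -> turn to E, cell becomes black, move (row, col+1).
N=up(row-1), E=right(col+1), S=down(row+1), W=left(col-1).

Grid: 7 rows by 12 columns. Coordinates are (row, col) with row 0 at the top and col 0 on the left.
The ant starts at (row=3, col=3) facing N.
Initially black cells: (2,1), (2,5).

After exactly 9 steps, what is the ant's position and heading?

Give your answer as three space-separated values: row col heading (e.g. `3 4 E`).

Answer: 3 2 W

Derivation:
Step 1: on WHITE (3,3): turn R to E, flip to black, move to (3,4). |black|=3
Step 2: on WHITE (3,4): turn R to S, flip to black, move to (4,4). |black|=4
Step 3: on WHITE (4,4): turn R to W, flip to black, move to (4,3). |black|=5
Step 4: on WHITE (4,3): turn R to N, flip to black, move to (3,3). |black|=6
Step 5: on BLACK (3,3): turn L to W, flip to white, move to (3,2). |black|=5
Step 6: on WHITE (3,2): turn R to N, flip to black, move to (2,2). |black|=6
Step 7: on WHITE (2,2): turn R to E, flip to black, move to (2,3). |black|=7
Step 8: on WHITE (2,3): turn R to S, flip to black, move to (3,3). |black|=8
Step 9: on WHITE (3,3): turn R to W, flip to black, move to (3,2). |black|=9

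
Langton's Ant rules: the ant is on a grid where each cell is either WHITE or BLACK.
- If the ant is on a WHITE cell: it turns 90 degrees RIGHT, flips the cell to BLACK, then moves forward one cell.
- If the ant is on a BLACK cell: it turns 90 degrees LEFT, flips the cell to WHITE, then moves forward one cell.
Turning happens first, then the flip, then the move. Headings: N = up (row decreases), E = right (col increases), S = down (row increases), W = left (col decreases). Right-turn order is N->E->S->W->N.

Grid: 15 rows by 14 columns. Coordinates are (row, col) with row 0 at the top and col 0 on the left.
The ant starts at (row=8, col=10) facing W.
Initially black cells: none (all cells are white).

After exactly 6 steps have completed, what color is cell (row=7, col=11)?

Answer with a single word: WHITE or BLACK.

Step 1: on WHITE (8,10): turn R to N, flip to black, move to (7,10). |black|=1
Step 2: on WHITE (7,10): turn R to E, flip to black, move to (7,11). |black|=2
Step 3: on WHITE (7,11): turn R to S, flip to black, move to (8,11). |black|=3
Step 4: on WHITE (8,11): turn R to W, flip to black, move to (8,10). |black|=4
Step 5: on BLACK (8,10): turn L to S, flip to white, move to (9,10). |black|=3
Step 6: on WHITE (9,10): turn R to W, flip to black, move to (9,9). |black|=4

Answer: BLACK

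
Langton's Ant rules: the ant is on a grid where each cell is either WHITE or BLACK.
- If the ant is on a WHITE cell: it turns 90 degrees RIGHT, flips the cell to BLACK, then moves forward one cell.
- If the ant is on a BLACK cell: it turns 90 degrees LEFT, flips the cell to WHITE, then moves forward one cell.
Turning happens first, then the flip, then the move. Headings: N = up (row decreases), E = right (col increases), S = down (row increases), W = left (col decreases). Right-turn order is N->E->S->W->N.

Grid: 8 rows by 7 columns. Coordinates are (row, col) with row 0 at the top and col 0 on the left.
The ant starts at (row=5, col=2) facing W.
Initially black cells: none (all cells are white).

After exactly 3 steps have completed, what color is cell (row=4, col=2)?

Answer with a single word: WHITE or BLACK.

Step 1: on WHITE (5,2): turn R to N, flip to black, move to (4,2). |black|=1
Step 2: on WHITE (4,2): turn R to E, flip to black, move to (4,3). |black|=2
Step 3: on WHITE (4,3): turn R to S, flip to black, move to (5,3). |black|=3

Answer: BLACK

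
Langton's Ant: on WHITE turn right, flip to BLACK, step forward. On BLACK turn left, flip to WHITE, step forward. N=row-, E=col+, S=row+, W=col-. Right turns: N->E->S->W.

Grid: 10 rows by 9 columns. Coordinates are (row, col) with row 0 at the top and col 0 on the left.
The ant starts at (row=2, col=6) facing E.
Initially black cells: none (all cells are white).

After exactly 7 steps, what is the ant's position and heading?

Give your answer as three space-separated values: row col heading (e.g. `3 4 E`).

Answer: 2 7 S

Derivation:
Step 1: on WHITE (2,6): turn R to S, flip to black, move to (3,6). |black|=1
Step 2: on WHITE (3,6): turn R to W, flip to black, move to (3,5). |black|=2
Step 3: on WHITE (3,5): turn R to N, flip to black, move to (2,5). |black|=3
Step 4: on WHITE (2,5): turn R to E, flip to black, move to (2,6). |black|=4
Step 5: on BLACK (2,6): turn L to N, flip to white, move to (1,6). |black|=3
Step 6: on WHITE (1,6): turn R to E, flip to black, move to (1,7). |black|=4
Step 7: on WHITE (1,7): turn R to S, flip to black, move to (2,7). |black|=5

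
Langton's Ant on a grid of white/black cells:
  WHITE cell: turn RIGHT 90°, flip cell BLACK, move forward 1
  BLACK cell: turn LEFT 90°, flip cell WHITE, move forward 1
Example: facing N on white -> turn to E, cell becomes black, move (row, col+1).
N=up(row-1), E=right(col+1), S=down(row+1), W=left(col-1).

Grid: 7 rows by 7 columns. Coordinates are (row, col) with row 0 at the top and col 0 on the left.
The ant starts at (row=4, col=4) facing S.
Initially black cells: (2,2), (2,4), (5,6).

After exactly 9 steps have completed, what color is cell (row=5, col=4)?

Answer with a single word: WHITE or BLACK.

Step 1: on WHITE (4,4): turn R to W, flip to black, move to (4,3). |black|=4
Step 2: on WHITE (4,3): turn R to N, flip to black, move to (3,3). |black|=5
Step 3: on WHITE (3,3): turn R to E, flip to black, move to (3,4). |black|=6
Step 4: on WHITE (3,4): turn R to S, flip to black, move to (4,4). |black|=7
Step 5: on BLACK (4,4): turn L to E, flip to white, move to (4,5). |black|=6
Step 6: on WHITE (4,5): turn R to S, flip to black, move to (5,5). |black|=7
Step 7: on WHITE (5,5): turn R to W, flip to black, move to (5,4). |black|=8
Step 8: on WHITE (5,4): turn R to N, flip to black, move to (4,4). |black|=9
Step 9: on WHITE (4,4): turn R to E, flip to black, move to (4,5). |black|=10

Answer: BLACK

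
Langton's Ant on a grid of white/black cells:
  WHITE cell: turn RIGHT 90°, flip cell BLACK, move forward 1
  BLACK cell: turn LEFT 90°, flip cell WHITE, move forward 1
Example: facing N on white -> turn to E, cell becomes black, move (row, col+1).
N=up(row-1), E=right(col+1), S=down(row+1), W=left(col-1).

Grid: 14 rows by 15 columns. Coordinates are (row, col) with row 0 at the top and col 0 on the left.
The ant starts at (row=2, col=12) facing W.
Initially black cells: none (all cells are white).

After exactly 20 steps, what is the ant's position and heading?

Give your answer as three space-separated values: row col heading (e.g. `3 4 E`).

Step 1: on WHITE (2,12): turn R to N, flip to black, move to (1,12). |black|=1
Step 2: on WHITE (1,12): turn R to E, flip to black, move to (1,13). |black|=2
Step 3: on WHITE (1,13): turn R to S, flip to black, move to (2,13). |black|=3
Step 4: on WHITE (2,13): turn R to W, flip to black, move to (2,12). |black|=4
Step 5: on BLACK (2,12): turn L to S, flip to white, move to (3,12). |black|=3
Step 6: on WHITE (3,12): turn R to W, flip to black, move to (3,11). |black|=4
Step 7: on WHITE (3,11): turn R to N, flip to black, move to (2,11). |black|=5
Step 8: on WHITE (2,11): turn R to E, flip to black, move to (2,12). |black|=6
Step 9: on WHITE (2,12): turn R to S, flip to black, move to (3,12). |black|=7
Step 10: on BLACK (3,12): turn L to E, flip to white, move to (3,13). |black|=6
Step 11: on WHITE (3,13): turn R to S, flip to black, move to (4,13). |black|=7
Step 12: on WHITE (4,13): turn R to W, flip to black, move to (4,12). |black|=8
Step 13: on WHITE (4,12): turn R to N, flip to black, move to (3,12). |black|=9
Step 14: on WHITE (3,12): turn R to E, flip to black, move to (3,13). |black|=10
Step 15: on BLACK (3,13): turn L to N, flip to white, move to (2,13). |black|=9
Step 16: on BLACK (2,13): turn L to W, flip to white, move to (2,12). |black|=8
Step 17: on BLACK (2,12): turn L to S, flip to white, move to (3,12). |black|=7
Step 18: on BLACK (3,12): turn L to E, flip to white, move to (3,13). |black|=6
Step 19: on WHITE (3,13): turn R to S, flip to black, move to (4,13). |black|=7
Step 20: on BLACK (4,13): turn L to E, flip to white, move to (4,14). |black|=6

Answer: 4 14 E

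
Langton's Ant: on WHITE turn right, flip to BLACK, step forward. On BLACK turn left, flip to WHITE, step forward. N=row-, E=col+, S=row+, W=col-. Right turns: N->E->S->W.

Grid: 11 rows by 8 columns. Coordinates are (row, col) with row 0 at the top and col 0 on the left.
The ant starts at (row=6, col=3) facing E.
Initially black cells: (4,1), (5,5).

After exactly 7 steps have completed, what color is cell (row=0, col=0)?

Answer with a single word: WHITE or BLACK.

Answer: WHITE

Derivation:
Step 1: on WHITE (6,3): turn R to S, flip to black, move to (7,3). |black|=3
Step 2: on WHITE (7,3): turn R to W, flip to black, move to (7,2). |black|=4
Step 3: on WHITE (7,2): turn R to N, flip to black, move to (6,2). |black|=5
Step 4: on WHITE (6,2): turn R to E, flip to black, move to (6,3). |black|=6
Step 5: on BLACK (6,3): turn L to N, flip to white, move to (5,3). |black|=5
Step 6: on WHITE (5,3): turn R to E, flip to black, move to (5,4). |black|=6
Step 7: on WHITE (5,4): turn R to S, flip to black, move to (6,4). |black|=7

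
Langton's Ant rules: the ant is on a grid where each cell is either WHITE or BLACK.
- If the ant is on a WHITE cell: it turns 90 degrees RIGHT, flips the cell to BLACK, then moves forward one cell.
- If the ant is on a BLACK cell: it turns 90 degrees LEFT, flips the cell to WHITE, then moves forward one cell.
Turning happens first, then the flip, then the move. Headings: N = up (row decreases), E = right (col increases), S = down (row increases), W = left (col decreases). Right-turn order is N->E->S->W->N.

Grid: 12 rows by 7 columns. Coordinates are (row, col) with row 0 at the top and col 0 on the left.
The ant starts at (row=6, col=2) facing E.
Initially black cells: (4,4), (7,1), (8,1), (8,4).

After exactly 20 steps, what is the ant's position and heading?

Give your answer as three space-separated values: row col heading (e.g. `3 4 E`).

Step 1: on WHITE (6,2): turn R to S, flip to black, move to (7,2). |black|=5
Step 2: on WHITE (7,2): turn R to W, flip to black, move to (7,1). |black|=6
Step 3: on BLACK (7,1): turn L to S, flip to white, move to (8,1). |black|=5
Step 4: on BLACK (8,1): turn L to E, flip to white, move to (8,2). |black|=4
Step 5: on WHITE (8,2): turn R to S, flip to black, move to (9,2). |black|=5
Step 6: on WHITE (9,2): turn R to W, flip to black, move to (9,1). |black|=6
Step 7: on WHITE (9,1): turn R to N, flip to black, move to (8,1). |black|=7
Step 8: on WHITE (8,1): turn R to E, flip to black, move to (8,2). |black|=8
Step 9: on BLACK (8,2): turn L to N, flip to white, move to (7,2). |black|=7
Step 10: on BLACK (7,2): turn L to W, flip to white, move to (7,1). |black|=6
Step 11: on WHITE (7,1): turn R to N, flip to black, move to (6,1). |black|=7
Step 12: on WHITE (6,1): turn R to E, flip to black, move to (6,2). |black|=8
Step 13: on BLACK (6,2): turn L to N, flip to white, move to (5,2). |black|=7
Step 14: on WHITE (5,2): turn R to E, flip to black, move to (5,3). |black|=8
Step 15: on WHITE (5,3): turn R to S, flip to black, move to (6,3). |black|=9
Step 16: on WHITE (6,3): turn R to W, flip to black, move to (6,2). |black|=10
Step 17: on WHITE (6,2): turn R to N, flip to black, move to (5,2). |black|=11
Step 18: on BLACK (5,2): turn L to W, flip to white, move to (5,1). |black|=10
Step 19: on WHITE (5,1): turn R to N, flip to black, move to (4,1). |black|=11
Step 20: on WHITE (4,1): turn R to E, flip to black, move to (4,2). |black|=12

Answer: 4 2 E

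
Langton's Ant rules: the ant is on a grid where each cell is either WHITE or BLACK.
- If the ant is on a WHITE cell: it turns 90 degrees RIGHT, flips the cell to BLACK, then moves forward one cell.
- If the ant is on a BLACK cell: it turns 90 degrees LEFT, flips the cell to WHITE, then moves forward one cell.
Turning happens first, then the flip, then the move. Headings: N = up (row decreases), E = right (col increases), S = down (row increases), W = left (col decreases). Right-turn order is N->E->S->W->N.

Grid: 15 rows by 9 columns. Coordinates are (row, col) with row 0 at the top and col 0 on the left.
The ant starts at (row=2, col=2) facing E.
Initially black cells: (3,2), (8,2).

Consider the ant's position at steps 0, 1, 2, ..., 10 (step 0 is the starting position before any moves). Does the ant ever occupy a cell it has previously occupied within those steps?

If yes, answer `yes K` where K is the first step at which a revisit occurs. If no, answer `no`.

Step 1: on WHITE (2,2): turn R to S, flip to black, move to (3,2). |black|=3 — new cell
Step 2: on BLACK (3,2): turn L to E, flip to white, move to (3,3). |black|=2 — new cell
Step 3: on WHITE (3,3): turn R to S, flip to black, move to (4,3). |black|=3 — new cell
Step 4: on WHITE (4,3): turn R to W, flip to black, move to (4,2). |black|=4 — new cell
Step 5: on WHITE (4,2): turn R to N, flip to black, move to (3,2). |black|=5 — REVISIT

Answer: yes 5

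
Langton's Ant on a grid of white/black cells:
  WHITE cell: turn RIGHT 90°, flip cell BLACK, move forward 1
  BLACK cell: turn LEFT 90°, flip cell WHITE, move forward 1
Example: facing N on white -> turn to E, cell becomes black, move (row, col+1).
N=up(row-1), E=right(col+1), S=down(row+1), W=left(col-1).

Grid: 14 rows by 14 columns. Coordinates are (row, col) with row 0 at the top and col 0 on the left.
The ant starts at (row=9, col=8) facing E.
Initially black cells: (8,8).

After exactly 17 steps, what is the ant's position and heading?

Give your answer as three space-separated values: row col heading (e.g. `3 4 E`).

Step 1: on WHITE (9,8): turn R to S, flip to black, move to (10,8). |black|=2
Step 2: on WHITE (10,8): turn R to W, flip to black, move to (10,7). |black|=3
Step 3: on WHITE (10,7): turn R to N, flip to black, move to (9,7). |black|=4
Step 4: on WHITE (9,7): turn R to E, flip to black, move to (9,8). |black|=5
Step 5: on BLACK (9,8): turn L to N, flip to white, move to (8,8). |black|=4
Step 6: on BLACK (8,8): turn L to W, flip to white, move to (8,7). |black|=3
Step 7: on WHITE (8,7): turn R to N, flip to black, move to (7,7). |black|=4
Step 8: on WHITE (7,7): turn R to E, flip to black, move to (7,8). |black|=5
Step 9: on WHITE (7,8): turn R to S, flip to black, move to (8,8). |black|=6
Step 10: on WHITE (8,8): turn R to W, flip to black, move to (8,7). |black|=7
Step 11: on BLACK (8,7): turn L to S, flip to white, move to (9,7). |black|=6
Step 12: on BLACK (9,7): turn L to E, flip to white, move to (9,8). |black|=5
Step 13: on WHITE (9,8): turn R to S, flip to black, move to (10,8). |black|=6
Step 14: on BLACK (10,8): turn L to E, flip to white, move to (10,9). |black|=5
Step 15: on WHITE (10,9): turn R to S, flip to black, move to (11,9). |black|=6
Step 16: on WHITE (11,9): turn R to W, flip to black, move to (11,8). |black|=7
Step 17: on WHITE (11,8): turn R to N, flip to black, move to (10,8). |black|=8

Answer: 10 8 N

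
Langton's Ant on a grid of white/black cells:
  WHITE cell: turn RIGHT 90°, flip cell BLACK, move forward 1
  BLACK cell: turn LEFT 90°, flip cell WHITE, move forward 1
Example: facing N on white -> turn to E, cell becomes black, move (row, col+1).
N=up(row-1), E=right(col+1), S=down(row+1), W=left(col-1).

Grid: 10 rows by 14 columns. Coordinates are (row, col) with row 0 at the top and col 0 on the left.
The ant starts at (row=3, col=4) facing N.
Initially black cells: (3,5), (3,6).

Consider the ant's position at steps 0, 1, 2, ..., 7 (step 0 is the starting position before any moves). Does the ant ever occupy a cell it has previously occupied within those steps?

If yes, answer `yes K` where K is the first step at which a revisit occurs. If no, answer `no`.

Step 1: on WHITE (3,4): turn R to E, flip to black, move to (3,5). |black|=3 — new cell
Step 2: on BLACK (3,5): turn L to N, flip to white, move to (2,5). |black|=2 — new cell
Step 3: on WHITE (2,5): turn R to E, flip to black, move to (2,6). |black|=3 — new cell
Step 4: on WHITE (2,6): turn R to S, flip to black, move to (3,6). |black|=4 — new cell
Step 5: on BLACK (3,6): turn L to E, flip to white, move to (3,7). |black|=3 — new cell
Step 6: on WHITE (3,7): turn R to S, flip to black, move to (4,7). |black|=4 — new cell
Step 7: on WHITE (4,7): turn R to W, flip to black, move to (4,6). |black|=5 — new cell
No revisit within 7 steps.

Answer: no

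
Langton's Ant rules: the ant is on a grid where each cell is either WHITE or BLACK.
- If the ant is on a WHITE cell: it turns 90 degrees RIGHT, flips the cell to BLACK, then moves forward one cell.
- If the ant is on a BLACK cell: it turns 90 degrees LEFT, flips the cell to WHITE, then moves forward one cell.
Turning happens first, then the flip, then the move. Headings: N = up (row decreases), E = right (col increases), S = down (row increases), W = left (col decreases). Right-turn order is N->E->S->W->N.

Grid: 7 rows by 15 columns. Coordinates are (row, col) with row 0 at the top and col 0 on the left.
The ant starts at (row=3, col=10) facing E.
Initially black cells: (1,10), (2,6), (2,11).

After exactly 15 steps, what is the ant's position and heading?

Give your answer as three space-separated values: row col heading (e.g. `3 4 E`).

Answer: 1 11 N

Derivation:
Step 1: on WHITE (3,10): turn R to S, flip to black, move to (4,10). |black|=4
Step 2: on WHITE (4,10): turn R to W, flip to black, move to (4,9). |black|=5
Step 3: on WHITE (4,9): turn R to N, flip to black, move to (3,9). |black|=6
Step 4: on WHITE (3,9): turn R to E, flip to black, move to (3,10). |black|=7
Step 5: on BLACK (3,10): turn L to N, flip to white, move to (2,10). |black|=6
Step 6: on WHITE (2,10): turn R to E, flip to black, move to (2,11). |black|=7
Step 7: on BLACK (2,11): turn L to N, flip to white, move to (1,11). |black|=6
Step 8: on WHITE (1,11): turn R to E, flip to black, move to (1,12). |black|=7
Step 9: on WHITE (1,12): turn R to S, flip to black, move to (2,12). |black|=8
Step 10: on WHITE (2,12): turn R to W, flip to black, move to (2,11). |black|=9
Step 11: on WHITE (2,11): turn R to N, flip to black, move to (1,11). |black|=10
Step 12: on BLACK (1,11): turn L to W, flip to white, move to (1,10). |black|=9
Step 13: on BLACK (1,10): turn L to S, flip to white, move to (2,10). |black|=8
Step 14: on BLACK (2,10): turn L to E, flip to white, move to (2,11). |black|=7
Step 15: on BLACK (2,11): turn L to N, flip to white, move to (1,11). |black|=6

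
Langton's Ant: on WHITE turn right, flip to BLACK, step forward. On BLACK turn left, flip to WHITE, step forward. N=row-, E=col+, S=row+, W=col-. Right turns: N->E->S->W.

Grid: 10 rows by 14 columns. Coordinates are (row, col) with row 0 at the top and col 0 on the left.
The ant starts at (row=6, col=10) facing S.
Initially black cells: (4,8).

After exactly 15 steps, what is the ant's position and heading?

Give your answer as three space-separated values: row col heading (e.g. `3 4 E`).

Step 1: on WHITE (6,10): turn R to W, flip to black, move to (6,9). |black|=2
Step 2: on WHITE (6,9): turn R to N, flip to black, move to (5,9). |black|=3
Step 3: on WHITE (5,9): turn R to E, flip to black, move to (5,10). |black|=4
Step 4: on WHITE (5,10): turn R to S, flip to black, move to (6,10). |black|=5
Step 5: on BLACK (6,10): turn L to E, flip to white, move to (6,11). |black|=4
Step 6: on WHITE (6,11): turn R to S, flip to black, move to (7,11). |black|=5
Step 7: on WHITE (7,11): turn R to W, flip to black, move to (7,10). |black|=6
Step 8: on WHITE (7,10): turn R to N, flip to black, move to (6,10). |black|=7
Step 9: on WHITE (6,10): turn R to E, flip to black, move to (6,11). |black|=8
Step 10: on BLACK (6,11): turn L to N, flip to white, move to (5,11). |black|=7
Step 11: on WHITE (5,11): turn R to E, flip to black, move to (5,12). |black|=8
Step 12: on WHITE (5,12): turn R to S, flip to black, move to (6,12). |black|=9
Step 13: on WHITE (6,12): turn R to W, flip to black, move to (6,11). |black|=10
Step 14: on WHITE (6,11): turn R to N, flip to black, move to (5,11). |black|=11
Step 15: on BLACK (5,11): turn L to W, flip to white, move to (5,10). |black|=10

Answer: 5 10 W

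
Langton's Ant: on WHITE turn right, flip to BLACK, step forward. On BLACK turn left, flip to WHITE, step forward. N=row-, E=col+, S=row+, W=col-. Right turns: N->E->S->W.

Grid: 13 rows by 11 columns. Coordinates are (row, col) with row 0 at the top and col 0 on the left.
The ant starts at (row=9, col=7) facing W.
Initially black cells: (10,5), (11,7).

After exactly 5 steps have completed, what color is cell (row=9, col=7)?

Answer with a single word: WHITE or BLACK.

Step 1: on WHITE (9,7): turn R to N, flip to black, move to (8,7). |black|=3
Step 2: on WHITE (8,7): turn R to E, flip to black, move to (8,8). |black|=4
Step 3: on WHITE (8,8): turn R to S, flip to black, move to (9,8). |black|=5
Step 4: on WHITE (9,8): turn R to W, flip to black, move to (9,7). |black|=6
Step 5: on BLACK (9,7): turn L to S, flip to white, move to (10,7). |black|=5

Answer: WHITE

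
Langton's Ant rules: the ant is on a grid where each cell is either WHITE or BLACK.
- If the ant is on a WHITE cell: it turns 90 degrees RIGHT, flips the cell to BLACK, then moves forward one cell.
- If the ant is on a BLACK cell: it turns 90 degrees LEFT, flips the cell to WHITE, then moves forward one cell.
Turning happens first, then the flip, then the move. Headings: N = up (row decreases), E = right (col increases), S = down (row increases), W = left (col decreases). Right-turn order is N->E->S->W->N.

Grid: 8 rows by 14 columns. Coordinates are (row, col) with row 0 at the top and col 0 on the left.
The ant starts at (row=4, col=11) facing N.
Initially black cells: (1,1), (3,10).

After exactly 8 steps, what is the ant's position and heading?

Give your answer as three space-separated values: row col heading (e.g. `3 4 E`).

Answer: 2 9 N

Derivation:
Step 1: on WHITE (4,11): turn R to E, flip to black, move to (4,12). |black|=3
Step 2: on WHITE (4,12): turn R to S, flip to black, move to (5,12). |black|=4
Step 3: on WHITE (5,12): turn R to W, flip to black, move to (5,11). |black|=5
Step 4: on WHITE (5,11): turn R to N, flip to black, move to (4,11). |black|=6
Step 5: on BLACK (4,11): turn L to W, flip to white, move to (4,10). |black|=5
Step 6: on WHITE (4,10): turn R to N, flip to black, move to (3,10). |black|=6
Step 7: on BLACK (3,10): turn L to W, flip to white, move to (3,9). |black|=5
Step 8: on WHITE (3,9): turn R to N, flip to black, move to (2,9). |black|=6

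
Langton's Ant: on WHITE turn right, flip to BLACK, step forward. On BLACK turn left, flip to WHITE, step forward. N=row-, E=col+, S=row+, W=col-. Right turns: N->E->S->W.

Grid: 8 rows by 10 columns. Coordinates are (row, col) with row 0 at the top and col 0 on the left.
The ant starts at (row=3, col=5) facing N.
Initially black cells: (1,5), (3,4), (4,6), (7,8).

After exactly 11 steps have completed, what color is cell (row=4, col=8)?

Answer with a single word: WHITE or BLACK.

Answer: BLACK

Derivation:
Step 1: on WHITE (3,5): turn R to E, flip to black, move to (3,6). |black|=5
Step 2: on WHITE (3,6): turn R to S, flip to black, move to (4,6). |black|=6
Step 3: on BLACK (4,6): turn L to E, flip to white, move to (4,7). |black|=5
Step 4: on WHITE (4,7): turn R to S, flip to black, move to (5,7). |black|=6
Step 5: on WHITE (5,7): turn R to W, flip to black, move to (5,6). |black|=7
Step 6: on WHITE (5,6): turn R to N, flip to black, move to (4,6). |black|=8
Step 7: on WHITE (4,6): turn R to E, flip to black, move to (4,7). |black|=9
Step 8: on BLACK (4,7): turn L to N, flip to white, move to (3,7). |black|=8
Step 9: on WHITE (3,7): turn R to E, flip to black, move to (3,8). |black|=9
Step 10: on WHITE (3,8): turn R to S, flip to black, move to (4,8). |black|=10
Step 11: on WHITE (4,8): turn R to W, flip to black, move to (4,7). |black|=11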